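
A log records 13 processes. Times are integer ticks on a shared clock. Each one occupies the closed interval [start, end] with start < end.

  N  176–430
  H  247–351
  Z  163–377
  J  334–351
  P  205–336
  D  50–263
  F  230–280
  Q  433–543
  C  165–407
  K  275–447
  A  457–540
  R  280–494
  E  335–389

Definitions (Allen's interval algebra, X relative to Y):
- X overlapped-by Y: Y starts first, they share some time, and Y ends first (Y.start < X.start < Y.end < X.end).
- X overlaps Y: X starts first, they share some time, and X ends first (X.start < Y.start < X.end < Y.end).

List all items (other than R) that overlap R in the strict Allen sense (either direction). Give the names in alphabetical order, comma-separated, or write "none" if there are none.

A, C, H, K, N, P, Q, Z

Target R = [280, 494].
A [457, 540] → overlapped-by → yes.
C [165, 407] → overlaps → yes.
D [50, 263] → before → no.
E [335, 389] → during → no.
F [230, 280] → meets → no.
H [247, 351] → overlaps → yes.
J [334, 351] → during → no.
K [275, 447] → overlaps → yes.
N [176, 430] → overlaps → yes.
P [205, 336] → overlaps → yes.
Q [433, 543] → overlapped-by → yes.
Z [163, 377] → overlaps → yes.
Result: A, C, H, K, N, P, Q, Z.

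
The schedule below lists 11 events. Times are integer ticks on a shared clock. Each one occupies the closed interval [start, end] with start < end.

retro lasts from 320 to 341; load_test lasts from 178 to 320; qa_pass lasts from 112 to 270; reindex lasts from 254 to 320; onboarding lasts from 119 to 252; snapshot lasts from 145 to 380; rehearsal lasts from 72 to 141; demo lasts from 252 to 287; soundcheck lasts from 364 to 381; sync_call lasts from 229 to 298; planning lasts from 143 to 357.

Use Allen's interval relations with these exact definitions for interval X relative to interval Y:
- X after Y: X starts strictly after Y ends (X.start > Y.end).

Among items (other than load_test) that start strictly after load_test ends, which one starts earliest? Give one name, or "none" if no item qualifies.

Target load_test = [178, 320].
demo [252, 287] → during → excluded.
onboarding [119, 252] → overlaps → excluded.
planning [143, 357] → contains → excluded.
qa_pass [112, 270] → overlaps → excluded.
rehearsal [72, 141] → before → excluded.
reindex [254, 320] → finishes → excluded.
retro [320, 341] → met-by → excluded.
snapshot [145, 380] → contains → excluded.
soundcheck [364, 381] → after → candidate.
sync_call [229, 298] → during → excluded.
Among candidates, earliest start is 364 → soundcheck.

soundcheck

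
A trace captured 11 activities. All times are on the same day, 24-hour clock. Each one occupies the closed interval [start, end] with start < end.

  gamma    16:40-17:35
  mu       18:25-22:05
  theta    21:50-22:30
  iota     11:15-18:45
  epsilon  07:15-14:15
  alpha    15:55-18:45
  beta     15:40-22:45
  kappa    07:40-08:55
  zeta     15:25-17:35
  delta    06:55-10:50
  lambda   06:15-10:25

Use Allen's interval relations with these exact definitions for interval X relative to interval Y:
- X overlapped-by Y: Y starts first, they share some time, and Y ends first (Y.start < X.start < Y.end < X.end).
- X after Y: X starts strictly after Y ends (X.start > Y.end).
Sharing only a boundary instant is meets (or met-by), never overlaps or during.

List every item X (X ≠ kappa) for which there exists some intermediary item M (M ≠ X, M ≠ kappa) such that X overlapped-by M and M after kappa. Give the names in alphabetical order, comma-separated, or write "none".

Target kappa = [07:40, 08:55].
Intermediaries M with M after kappa: alpha, beta, gamma, iota, mu, theta, zeta.
Via alpha — items with X overlapped-by alpha: mu.
Via beta — items with X overlapped-by beta: none.
Via gamma — items with X overlapped-by gamma: none.
Via iota — items with X overlapped-by iota: beta, mu.
Via mu — items with X overlapped-by mu: theta.
Via theta — items with X overlapped-by theta: none.
Via zeta — items with X overlapped-by zeta: alpha, beta.
Union: alpha, beta, mu, theta.

alpha, beta, mu, theta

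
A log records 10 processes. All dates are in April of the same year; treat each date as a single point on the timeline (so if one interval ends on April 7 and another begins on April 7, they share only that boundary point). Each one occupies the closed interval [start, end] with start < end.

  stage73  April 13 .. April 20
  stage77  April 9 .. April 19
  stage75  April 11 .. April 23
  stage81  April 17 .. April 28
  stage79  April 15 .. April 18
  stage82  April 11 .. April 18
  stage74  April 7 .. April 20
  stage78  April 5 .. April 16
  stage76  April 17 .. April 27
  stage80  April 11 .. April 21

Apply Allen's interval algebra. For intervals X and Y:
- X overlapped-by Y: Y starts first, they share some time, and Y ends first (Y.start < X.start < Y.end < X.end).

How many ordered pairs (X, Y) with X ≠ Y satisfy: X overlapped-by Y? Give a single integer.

27

Checking all 90 ordered pairs for relation 'overlapped-by'; matching pairs in alphabetical order:
(stage73, stage77): stage73 overlapped-by stage77 ✓
(stage73, stage78): stage73 overlapped-by stage78 ✓
(stage73, stage82): stage73 overlapped-by stage82 ✓
(stage74, stage78): stage74 overlapped-by stage78 ✓
(stage75, stage74): stage75 overlapped-by stage74 ✓
(stage75, stage77): stage75 overlapped-by stage77 ✓
(stage75, stage78): stage75 overlapped-by stage78 ✓
(stage76, stage73): stage76 overlapped-by stage73 ✓
(stage76, stage74): stage76 overlapped-by stage74 ✓
(stage76, stage75): stage76 overlapped-by stage75 ✓
(stage76, stage77): stage76 overlapped-by stage77 ✓
(stage76, stage79): stage76 overlapped-by stage79 ✓
(stage76, stage80): stage76 overlapped-by stage80 ✓
(stage76, stage82): stage76 overlapped-by stage82 ✓
(stage77, stage78): stage77 overlapped-by stage78 ✓
(stage79, stage78): stage79 overlapped-by stage78 ✓
(stage80, stage74): stage80 overlapped-by stage74 ✓
(stage80, stage77): stage80 overlapped-by stage77 ✓
(stage80, stage78): stage80 overlapped-by stage78 ✓
(stage81, stage73): stage81 overlapped-by stage73 ✓
(stage81, stage74): stage81 overlapped-by stage74 ✓
(stage81, stage75): stage81 overlapped-by stage75 ✓
(stage81, stage77): stage81 overlapped-by stage77 ✓
(stage81, stage79): stage81 overlapped-by stage79 ✓
... plus 3 further pairs not listed.
Count: 27.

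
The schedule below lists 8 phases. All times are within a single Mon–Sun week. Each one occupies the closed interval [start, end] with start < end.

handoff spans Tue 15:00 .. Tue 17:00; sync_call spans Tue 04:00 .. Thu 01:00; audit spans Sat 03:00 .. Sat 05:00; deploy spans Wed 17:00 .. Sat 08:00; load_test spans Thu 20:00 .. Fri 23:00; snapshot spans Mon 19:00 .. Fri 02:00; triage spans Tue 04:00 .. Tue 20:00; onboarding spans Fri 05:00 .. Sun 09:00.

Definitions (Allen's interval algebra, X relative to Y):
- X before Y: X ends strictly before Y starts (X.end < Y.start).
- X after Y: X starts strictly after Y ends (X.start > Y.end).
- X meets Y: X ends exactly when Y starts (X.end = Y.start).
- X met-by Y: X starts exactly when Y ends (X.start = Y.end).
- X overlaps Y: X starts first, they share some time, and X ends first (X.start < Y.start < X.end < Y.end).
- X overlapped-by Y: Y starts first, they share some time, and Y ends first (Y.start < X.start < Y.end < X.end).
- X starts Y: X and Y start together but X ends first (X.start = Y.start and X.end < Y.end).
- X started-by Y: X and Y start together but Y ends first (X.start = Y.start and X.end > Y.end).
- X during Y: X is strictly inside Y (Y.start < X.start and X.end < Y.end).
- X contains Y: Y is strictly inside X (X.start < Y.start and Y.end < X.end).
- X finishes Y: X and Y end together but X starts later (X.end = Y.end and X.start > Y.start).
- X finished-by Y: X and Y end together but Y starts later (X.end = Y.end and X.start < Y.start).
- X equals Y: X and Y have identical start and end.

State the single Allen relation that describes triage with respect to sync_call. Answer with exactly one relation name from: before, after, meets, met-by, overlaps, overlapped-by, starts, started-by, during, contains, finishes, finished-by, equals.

starts

triage = [Tue 04:00, Tue 20:00]; sync_call = [Tue 04:00, Thu 01:00].
Compare endpoints: triage.start = sync_call.start, triage.start < sync_call.end, triage.end > sync_call.start, triage.end < sync_call.end.
That pattern is 'starts'.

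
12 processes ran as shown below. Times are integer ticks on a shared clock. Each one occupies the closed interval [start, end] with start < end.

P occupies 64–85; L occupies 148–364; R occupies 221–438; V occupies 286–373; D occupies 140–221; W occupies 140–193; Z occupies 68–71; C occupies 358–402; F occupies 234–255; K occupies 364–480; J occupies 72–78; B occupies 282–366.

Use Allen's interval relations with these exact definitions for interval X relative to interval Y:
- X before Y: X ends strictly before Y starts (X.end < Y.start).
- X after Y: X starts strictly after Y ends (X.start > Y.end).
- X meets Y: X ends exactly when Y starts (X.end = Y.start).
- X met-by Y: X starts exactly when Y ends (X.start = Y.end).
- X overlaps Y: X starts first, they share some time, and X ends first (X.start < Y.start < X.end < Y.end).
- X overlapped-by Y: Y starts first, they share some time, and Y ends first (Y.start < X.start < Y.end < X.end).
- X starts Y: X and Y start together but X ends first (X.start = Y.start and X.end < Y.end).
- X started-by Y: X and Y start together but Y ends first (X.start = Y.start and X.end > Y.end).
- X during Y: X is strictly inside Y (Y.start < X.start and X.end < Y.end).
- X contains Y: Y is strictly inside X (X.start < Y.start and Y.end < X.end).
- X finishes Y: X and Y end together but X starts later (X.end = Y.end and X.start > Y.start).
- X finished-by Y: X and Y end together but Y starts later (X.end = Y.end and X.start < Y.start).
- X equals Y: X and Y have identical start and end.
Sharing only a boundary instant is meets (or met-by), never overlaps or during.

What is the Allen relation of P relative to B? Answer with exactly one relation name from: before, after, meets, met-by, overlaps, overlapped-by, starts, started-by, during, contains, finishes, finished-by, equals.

before

P = [64, 85]; B = [282, 366].
Compare endpoints: P.start < B.start, P.start < B.end, P.end < B.start, P.end < B.end.
That pattern is 'before'.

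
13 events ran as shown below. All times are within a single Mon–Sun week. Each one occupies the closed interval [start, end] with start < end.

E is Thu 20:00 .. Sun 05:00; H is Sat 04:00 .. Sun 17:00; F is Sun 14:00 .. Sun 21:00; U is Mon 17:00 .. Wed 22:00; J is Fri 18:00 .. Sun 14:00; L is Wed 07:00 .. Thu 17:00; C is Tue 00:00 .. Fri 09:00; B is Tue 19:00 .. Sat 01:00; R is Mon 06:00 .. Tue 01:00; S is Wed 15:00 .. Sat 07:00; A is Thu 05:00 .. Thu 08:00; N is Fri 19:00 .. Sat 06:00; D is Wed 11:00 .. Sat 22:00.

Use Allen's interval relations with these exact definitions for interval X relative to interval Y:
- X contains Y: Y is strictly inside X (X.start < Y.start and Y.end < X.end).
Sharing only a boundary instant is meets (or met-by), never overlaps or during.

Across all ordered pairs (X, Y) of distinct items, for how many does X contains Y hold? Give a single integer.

Checking all 156 ordered pairs for relation 'contains'; matching pairs in alphabetical order:
(B, A): B contains A ✓
(B, L): B contains L ✓
(C, A): C contains A ✓
(C, L): C contains L ✓
(D, A): D contains A ✓
(D, N): D contains N ✓
(D, S): D contains S ✓
(E, N): E contains N ✓
(J, N): J contains N ✓
(L, A): L contains A ✓
(S, A): S contains A ✓
(S, N): S contains N ✓
Count: 12.

12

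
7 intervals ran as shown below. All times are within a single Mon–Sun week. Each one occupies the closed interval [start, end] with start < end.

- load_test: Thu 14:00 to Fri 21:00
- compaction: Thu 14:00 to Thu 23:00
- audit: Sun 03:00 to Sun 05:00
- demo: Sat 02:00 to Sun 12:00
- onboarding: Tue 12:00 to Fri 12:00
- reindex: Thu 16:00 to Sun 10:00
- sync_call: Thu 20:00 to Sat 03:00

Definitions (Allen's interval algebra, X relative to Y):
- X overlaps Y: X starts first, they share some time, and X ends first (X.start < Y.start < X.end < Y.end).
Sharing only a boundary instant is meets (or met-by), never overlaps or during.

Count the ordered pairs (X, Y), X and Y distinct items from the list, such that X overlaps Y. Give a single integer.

Checking all 42 ordered pairs for relation 'overlaps'; matching pairs in alphabetical order:
(compaction, reindex): compaction overlaps reindex ✓
(compaction, sync_call): compaction overlaps sync_call ✓
(load_test, reindex): load_test overlaps reindex ✓
(load_test, sync_call): load_test overlaps sync_call ✓
(onboarding, load_test): onboarding overlaps load_test ✓
(onboarding, reindex): onboarding overlaps reindex ✓
(onboarding, sync_call): onboarding overlaps sync_call ✓
(reindex, demo): reindex overlaps demo ✓
(sync_call, demo): sync_call overlaps demo ✓
Count: 9.

9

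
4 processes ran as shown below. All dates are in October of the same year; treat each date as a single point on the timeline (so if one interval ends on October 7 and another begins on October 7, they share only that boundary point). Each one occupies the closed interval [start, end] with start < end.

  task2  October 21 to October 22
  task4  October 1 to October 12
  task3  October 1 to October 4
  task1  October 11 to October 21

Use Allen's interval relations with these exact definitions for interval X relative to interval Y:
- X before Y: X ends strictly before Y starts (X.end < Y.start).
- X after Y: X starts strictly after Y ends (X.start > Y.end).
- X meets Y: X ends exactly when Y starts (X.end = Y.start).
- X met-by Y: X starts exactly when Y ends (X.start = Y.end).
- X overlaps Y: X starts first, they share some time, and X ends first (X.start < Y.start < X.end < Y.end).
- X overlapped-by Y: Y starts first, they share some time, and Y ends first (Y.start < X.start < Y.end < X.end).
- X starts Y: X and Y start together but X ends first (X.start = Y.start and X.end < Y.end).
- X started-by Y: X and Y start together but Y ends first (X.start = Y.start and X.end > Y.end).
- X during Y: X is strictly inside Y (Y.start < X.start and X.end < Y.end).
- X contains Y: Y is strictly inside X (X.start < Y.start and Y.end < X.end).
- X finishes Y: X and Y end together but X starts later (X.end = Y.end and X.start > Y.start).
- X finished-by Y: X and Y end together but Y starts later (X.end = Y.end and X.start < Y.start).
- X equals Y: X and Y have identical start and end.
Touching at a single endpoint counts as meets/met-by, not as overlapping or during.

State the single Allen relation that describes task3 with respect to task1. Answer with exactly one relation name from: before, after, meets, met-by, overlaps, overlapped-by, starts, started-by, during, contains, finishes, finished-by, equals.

task3 = [October 1, October 4]; task1 = [October 11, October 21].
Compare endpoints: task3.start < task1.start, task3.start < task1.end, task3.end < task1.start, task3.end < task1.end.
That pattern is 'before'.

before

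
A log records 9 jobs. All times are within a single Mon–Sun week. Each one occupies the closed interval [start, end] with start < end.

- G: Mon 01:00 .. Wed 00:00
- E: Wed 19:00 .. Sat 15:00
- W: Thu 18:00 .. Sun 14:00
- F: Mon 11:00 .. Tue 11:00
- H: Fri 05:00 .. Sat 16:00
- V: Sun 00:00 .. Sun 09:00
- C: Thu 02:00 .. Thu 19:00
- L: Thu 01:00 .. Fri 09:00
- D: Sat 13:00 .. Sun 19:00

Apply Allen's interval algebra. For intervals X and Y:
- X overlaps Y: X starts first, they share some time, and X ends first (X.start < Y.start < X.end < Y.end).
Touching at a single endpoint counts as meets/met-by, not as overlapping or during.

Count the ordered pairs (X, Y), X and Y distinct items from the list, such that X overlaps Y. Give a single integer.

Checking all 72 ordered pairs for relation 'overlaps'; matching pairs in alphabetical order:
(C, W): C overlaps W ✓
(E, D): E overlaps D ✓
(E, H): E overlaps H ✓
(E, W): E overlaps W ✓
(H, D): H overlaps D ✓
(L, H): L overlaps H ✓
(L, W): L overlaps W ✓
(W, D): W overlaps D ✓
Count: 8.

8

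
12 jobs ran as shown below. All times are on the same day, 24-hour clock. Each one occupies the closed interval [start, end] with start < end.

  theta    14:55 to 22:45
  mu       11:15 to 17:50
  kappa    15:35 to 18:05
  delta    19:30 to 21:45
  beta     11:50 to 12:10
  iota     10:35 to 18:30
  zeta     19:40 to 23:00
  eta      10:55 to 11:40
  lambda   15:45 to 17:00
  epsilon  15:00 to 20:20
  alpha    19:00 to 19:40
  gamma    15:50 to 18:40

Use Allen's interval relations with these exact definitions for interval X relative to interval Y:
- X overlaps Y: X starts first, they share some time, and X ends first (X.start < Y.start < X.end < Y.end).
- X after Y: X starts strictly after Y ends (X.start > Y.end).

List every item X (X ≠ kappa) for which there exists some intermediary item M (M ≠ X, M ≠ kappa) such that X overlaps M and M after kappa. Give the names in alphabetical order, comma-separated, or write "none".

alpha, delta, epsilon, theta

Target kappa = [15:35, 18:05].
Intermediaries M with M after kappa: alpha, delta, zeta.
Via alpha — items with X overlaps alpha: none.
Via delta — items with X overlaps delta: alpha, epsilon.
Via zeta — items with X overlaps zeta: delta, epsilon, theta.
Union: alpha, delta, epsilon, theta.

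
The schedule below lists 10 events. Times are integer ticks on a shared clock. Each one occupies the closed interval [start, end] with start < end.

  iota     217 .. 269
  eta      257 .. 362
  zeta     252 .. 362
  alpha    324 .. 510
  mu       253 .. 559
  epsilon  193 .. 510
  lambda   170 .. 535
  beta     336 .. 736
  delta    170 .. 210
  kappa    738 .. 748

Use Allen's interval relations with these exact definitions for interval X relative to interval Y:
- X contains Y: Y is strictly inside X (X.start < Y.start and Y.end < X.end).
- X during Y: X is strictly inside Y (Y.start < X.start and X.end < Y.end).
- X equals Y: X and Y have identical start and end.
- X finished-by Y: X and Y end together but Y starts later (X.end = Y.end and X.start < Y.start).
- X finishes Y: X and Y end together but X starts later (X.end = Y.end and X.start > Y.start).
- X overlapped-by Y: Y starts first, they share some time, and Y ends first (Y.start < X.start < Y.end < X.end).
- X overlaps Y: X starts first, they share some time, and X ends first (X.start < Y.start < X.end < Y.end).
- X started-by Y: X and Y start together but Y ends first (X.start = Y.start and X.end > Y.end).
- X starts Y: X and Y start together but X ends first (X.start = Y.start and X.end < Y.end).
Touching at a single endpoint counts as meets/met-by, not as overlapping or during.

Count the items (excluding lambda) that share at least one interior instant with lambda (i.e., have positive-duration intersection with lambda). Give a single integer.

8

Target lambda = [170, 535].
alpha [324, 510] → during → counts.
beta [336, 736] → overlapped-by → counts.
delta [170, 210] → starts → counts.
epsilon [193, 510] → during → counts.
eta [257, 362] → during → counts.
iota [217, 269] → during → counts.
kappa [738, 748] → after → no.
mu [253, 559] → overlapped-by → counts.
zeta [252, 362] → during → counts.
Total: 8.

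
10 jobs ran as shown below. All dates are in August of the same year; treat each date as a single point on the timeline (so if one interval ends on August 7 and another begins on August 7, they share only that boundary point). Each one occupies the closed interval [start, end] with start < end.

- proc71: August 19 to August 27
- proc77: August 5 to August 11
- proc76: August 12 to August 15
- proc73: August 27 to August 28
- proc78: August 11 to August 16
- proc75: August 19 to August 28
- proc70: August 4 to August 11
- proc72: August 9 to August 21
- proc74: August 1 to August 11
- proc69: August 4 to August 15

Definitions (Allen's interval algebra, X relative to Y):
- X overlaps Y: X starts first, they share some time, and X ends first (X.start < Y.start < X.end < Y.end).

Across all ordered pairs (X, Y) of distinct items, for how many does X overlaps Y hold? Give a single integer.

8

Checking all 90 ordered pairs for relation 'overlaps'; matching pairs in alphabetical order:
(proc69, proc72): proc69 overlaps proc72 ✓
(proc69, proc78): proc69 overlaps proc78 ✓
(proc70, proc72): proc70 overlaps proc72 ✓
(proc72, proc71): proc72 overlaps proc71 ✓
(proc72, proc75): proc72 overlaps proc75 ✓
(proc74, proc69): proc74 overlaps proc69 ✓
(proc74, proc72): proc74 overlaps proc72 ✓
(proc77, proc72): proc77 overlaps proc72 ✓
Count: 8.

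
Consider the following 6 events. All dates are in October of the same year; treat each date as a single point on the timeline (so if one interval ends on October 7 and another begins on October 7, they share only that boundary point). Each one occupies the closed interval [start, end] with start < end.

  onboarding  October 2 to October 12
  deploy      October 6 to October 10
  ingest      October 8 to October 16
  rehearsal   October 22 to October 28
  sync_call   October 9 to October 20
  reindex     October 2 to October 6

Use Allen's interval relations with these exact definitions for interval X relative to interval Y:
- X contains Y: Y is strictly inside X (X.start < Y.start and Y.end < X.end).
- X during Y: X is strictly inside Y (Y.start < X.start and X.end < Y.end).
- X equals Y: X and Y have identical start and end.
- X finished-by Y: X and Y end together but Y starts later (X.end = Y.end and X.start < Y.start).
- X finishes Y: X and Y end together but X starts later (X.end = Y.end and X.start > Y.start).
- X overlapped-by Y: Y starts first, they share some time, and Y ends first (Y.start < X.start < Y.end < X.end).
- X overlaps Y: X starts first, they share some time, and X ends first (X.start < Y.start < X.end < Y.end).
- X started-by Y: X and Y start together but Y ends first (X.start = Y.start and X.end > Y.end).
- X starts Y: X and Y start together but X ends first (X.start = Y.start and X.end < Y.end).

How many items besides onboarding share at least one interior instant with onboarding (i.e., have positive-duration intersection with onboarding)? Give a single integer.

4

Target onboarding = [October 2, October 12].
deploy [October 6, October 10] → during → counts.
ingest [October 8, October 16] → overlapped-by → counts.
rehearsal [October 22, October 28] → after → no.
reindex [October 2, October 6] → starts → counts.
sync_call [October 9, October 20] → overlapped-by → counts.
Total: 4.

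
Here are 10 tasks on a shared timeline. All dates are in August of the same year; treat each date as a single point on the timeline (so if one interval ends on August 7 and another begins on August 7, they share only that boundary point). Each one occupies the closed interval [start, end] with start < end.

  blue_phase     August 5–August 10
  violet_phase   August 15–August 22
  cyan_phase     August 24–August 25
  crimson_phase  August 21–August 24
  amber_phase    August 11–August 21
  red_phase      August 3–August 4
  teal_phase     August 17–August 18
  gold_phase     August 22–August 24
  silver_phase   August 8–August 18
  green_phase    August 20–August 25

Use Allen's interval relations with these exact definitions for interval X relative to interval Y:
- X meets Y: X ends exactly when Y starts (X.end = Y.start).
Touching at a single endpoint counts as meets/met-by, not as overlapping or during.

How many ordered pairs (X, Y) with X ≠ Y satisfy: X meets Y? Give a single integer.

Checking all 90 ordered pairs for relation 'meets'; matching pairs in alphabetical order:
(amber_phase, crimson_phase): amber_phase meets crimson_phase ✓
(crimson_phase, cyan_phase): crimson_phase meets cyan_phase ✓
(gold_phase, cyan_phase): gold_phase meets cyan_phase ✓
(violet_phase, gold_phase): violet_phase meets gold_phase ✓
Count: 4.

4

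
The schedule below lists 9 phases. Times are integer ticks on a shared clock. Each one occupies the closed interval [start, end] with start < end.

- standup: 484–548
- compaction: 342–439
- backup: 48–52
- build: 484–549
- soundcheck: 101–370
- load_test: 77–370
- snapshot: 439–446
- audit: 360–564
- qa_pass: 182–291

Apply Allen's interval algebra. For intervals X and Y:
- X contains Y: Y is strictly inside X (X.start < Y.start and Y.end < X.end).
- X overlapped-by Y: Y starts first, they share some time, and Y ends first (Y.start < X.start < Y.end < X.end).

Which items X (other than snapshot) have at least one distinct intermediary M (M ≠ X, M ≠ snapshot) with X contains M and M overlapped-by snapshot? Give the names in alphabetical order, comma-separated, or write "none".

none

Target snapshot = [439, 446].
Intermediaries M with M overlapped-by snapshot: none.
Union: none.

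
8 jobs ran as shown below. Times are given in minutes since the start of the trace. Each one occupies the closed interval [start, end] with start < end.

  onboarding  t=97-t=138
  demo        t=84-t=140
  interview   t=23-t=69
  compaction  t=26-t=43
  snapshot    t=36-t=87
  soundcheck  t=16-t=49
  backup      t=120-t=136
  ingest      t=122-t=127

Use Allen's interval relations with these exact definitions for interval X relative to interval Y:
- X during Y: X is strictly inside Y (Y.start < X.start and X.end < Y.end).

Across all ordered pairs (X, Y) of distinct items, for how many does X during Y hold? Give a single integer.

8

Checking all 56 ordered pairs for relation 'during'; matching pairs in alphabetical order:
(backup, demo): backup during demo ✓
(backup, onboarding): backup during onboarding ✓
(compaction, interview): compaction during interview ✓
(compaction, soundcheck): compaction during soundcheck ✓
(ingest, backup): ingest during backup ✓
(ingest, demo): ingest during demo ✓
(ingest, onboarding): ingest during onboarding ✓
(onboarding, demo): onboarding during demo ✓
Count: 8.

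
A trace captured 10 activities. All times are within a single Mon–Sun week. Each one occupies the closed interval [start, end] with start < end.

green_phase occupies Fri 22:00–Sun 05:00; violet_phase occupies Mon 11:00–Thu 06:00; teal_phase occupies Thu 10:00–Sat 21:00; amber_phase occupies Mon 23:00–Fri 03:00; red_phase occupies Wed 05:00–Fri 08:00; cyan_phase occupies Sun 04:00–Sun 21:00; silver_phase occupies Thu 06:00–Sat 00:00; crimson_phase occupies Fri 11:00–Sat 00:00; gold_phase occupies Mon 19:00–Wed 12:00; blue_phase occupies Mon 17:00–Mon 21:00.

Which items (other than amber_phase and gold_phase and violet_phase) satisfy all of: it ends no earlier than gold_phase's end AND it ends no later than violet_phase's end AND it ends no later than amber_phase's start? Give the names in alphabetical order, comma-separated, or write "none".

Conditions: its end is no earlier than gold_phase's end (X.end >= Wed 12:00) AND its end is no later than violet_phase's end (X.end <= Thu 06:00) AND its end is no later than amber_phase's start (X.end <= Mon 23:00).
blue_phase: end Mon 21:00 >= Wed 12:00? ✗; end Mon 21:00 <= Thu 06:00? ✓; end Mon 21:00 <= Mon 23:00? ✓ → no.
crimson_phase: end Sat 00:00 >= Wed 12:00? ✓; end Sat 00:00 <= Thu 06:00? ✗; end Sat 00:00 <= Mon 23:00? ✗ → no.
cyan_phase: end Sun 21:00 >= Wed 12:00? ✓; end Sun 21:00 <= Thu 06:00? ✗; end Sun 21:00 <= Mon 23:00? ✗ → no.
green_phase: end Sun 05:00 >= Wed 12:00? ✓; end Sun 05:00 <= Thu 06:00? ✗; end Sun 05:00 <= Mon 23:00? ✗ → no.
red_phase: end Fri 08:00 >= Wed 12:00? ✓; end Fri 08:00 <= Thu 06:00? ✗; end Fri 08:00 <= Mon 23:00? ✗ → no.
silver_phase: end Sat 00:00 >= Wed 12:00? ✓; end Sat 00:00 <= Thu 06:00? ✗; end Sat 00:00 <= Mon 23:00? ✗ → no.
teal_phase: end Sat 21:00 >= Wed 12:00? ✓; end Sat 21:00 <= Thu 06:00? ✗; end Sat 21:00 <= Mon 23:00? ✗ → no.
Result: none.

none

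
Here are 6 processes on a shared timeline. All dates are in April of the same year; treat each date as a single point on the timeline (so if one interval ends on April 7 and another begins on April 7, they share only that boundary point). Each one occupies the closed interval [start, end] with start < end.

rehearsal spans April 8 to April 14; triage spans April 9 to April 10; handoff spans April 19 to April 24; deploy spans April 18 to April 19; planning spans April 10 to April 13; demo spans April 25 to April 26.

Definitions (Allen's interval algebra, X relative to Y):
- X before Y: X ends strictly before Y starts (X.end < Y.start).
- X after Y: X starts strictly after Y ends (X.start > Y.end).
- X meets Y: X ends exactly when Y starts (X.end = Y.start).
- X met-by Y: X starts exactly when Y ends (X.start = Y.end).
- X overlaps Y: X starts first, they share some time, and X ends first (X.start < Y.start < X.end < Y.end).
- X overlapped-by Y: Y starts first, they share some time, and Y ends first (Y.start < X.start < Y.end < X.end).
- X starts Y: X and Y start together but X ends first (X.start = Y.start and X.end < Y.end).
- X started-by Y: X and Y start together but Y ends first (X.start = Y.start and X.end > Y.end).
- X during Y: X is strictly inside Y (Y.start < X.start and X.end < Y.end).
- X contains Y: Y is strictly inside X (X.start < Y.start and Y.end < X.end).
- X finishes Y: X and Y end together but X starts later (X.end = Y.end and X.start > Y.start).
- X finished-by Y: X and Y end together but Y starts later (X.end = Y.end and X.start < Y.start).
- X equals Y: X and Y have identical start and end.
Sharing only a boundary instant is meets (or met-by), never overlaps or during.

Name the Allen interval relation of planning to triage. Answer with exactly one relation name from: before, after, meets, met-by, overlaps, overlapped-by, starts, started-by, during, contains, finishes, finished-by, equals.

planning = [April 10, April 13]; triage = [April 9, April 10].
Compare endpoints: planning.start > triage.start, planning.start = triage.end, planning.end > triage.start, planning.end > triage.end.
That pattern is 'met-by'.

met-by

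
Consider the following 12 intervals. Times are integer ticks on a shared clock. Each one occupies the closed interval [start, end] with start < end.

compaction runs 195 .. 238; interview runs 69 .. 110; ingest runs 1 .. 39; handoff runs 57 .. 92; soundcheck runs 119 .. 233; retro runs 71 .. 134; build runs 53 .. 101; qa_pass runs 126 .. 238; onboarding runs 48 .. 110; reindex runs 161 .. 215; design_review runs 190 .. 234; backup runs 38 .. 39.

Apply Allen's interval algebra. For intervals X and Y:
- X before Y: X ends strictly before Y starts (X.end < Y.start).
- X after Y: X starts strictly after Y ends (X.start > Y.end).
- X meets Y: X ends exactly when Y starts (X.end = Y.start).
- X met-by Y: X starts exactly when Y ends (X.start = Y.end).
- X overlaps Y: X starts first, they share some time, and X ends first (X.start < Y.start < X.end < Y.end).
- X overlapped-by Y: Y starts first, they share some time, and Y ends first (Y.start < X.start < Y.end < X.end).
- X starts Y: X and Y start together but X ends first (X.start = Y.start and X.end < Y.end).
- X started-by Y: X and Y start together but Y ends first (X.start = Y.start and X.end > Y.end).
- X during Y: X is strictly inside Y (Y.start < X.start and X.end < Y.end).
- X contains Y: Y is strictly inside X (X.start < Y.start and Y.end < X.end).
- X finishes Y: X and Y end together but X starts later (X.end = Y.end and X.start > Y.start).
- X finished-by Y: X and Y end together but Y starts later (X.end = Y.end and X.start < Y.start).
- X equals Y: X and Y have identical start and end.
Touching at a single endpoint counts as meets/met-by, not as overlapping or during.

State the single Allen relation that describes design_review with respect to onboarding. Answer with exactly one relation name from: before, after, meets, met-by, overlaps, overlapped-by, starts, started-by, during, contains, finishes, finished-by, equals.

design_review = [190, 234]; onboarding = [48, 110].
Compare endpoints: design_review.start > onboarding.start, design_review.start > onboarding.end, design_review.end > onboarding.start, design_review.end > onboarding.end.
That pattern is 'after'.

after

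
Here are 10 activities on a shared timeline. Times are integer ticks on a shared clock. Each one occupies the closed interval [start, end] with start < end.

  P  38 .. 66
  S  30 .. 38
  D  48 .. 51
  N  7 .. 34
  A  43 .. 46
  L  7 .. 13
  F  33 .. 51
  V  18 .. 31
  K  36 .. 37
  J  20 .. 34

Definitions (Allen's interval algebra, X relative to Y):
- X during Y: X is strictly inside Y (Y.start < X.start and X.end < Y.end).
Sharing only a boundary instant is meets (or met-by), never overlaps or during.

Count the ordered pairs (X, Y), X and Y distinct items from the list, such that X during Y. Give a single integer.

6

Checking all 90 ordered pairs for relation 'during'; matching pairs in alphabetical order:
(A, F): A during F ✓
(A, P): A during P ✓
(D, P): D during P ✓
(K, F): K during F ✓
(K, S): K during S ✓
(V, N): V during N ✓
Count: 6.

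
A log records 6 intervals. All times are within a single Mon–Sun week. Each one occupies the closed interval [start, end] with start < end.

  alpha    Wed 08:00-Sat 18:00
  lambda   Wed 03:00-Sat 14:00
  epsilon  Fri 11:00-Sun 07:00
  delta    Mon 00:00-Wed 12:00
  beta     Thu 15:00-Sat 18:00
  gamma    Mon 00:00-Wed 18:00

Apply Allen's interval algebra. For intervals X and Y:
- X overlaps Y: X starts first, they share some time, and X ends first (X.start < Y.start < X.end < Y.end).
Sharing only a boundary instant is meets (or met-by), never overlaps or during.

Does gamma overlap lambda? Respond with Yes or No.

Yes

gamma = [Mon 00:00, Wed 18:00], lambda = [Wed 03:00, Sat 14:00].
Actual relation of gamma to lambda: overlaps.
Asked whether 'overlaps' holds → Yes.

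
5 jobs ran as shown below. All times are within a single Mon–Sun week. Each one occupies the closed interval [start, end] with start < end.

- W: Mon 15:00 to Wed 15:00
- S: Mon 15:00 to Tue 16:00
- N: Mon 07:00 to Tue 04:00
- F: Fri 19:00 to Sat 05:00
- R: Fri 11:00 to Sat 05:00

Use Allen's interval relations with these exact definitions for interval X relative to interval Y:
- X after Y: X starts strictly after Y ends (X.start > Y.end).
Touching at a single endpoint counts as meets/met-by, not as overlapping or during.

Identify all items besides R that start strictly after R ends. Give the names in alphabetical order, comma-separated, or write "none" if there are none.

none

Target R = [Fri 11:00, Sat 05:00].
F [Fri 19:00, Sat 05:00] → finishes → no.
N [Mon 07:00, Tue 04:00] → before → no.
S [Mon 15:00, Tue 16:00] → before → no.
W [Mon 15:00, Wed 15:00] → before → no.
Result: none.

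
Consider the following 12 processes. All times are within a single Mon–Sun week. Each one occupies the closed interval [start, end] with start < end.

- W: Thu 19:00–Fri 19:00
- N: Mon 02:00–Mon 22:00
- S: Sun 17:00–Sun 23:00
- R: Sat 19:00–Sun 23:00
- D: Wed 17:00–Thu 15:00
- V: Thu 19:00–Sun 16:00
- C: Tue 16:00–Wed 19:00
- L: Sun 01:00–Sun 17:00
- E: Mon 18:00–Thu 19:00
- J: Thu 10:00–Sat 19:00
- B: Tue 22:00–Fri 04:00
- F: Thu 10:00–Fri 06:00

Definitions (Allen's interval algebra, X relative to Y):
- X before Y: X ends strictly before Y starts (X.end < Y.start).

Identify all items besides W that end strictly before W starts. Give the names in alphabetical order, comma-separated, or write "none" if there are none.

C, D, N

Target W = [Thu 19:00, Fri 19:00].
B [Tue 22:00, Fri 04:00] → overlaps → no.
C [Tue 16:00, Wed 19:00] → before → yes.
D [Wed 17:00, Thu 15:00] → before → yes.
E [Mon 18:00, Thu 19:00] → meets → no.
F [Thu 10:00, Fri 06:00] → overlaps → no.
J [Thu 10:00, Sat 19:00] → contains → no.
L [Sun 01:00, Sun 17:00] → after → no.
N [Mon 02:00, Mon 22:00] → before → yes.
R [Sat 19:00, Sun 23:00] → after → no.
S [Sun 17:00, Sun 23:00] → after → no.
V [Thu 19:00, Sun 16:00] → started-by → no.
Result: C, D, N.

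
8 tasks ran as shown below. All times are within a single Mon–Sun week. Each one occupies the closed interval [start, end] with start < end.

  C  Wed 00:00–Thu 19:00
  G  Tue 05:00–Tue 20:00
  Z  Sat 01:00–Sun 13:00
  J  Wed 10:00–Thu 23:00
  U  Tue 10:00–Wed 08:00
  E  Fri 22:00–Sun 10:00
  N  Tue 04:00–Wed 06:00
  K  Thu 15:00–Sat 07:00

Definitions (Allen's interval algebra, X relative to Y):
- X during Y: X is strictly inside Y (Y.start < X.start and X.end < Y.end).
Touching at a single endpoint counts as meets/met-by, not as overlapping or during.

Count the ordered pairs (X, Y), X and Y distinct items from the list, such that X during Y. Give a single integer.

1

Checking all 56 ordered pairs for relation 'during'; matching pairs in alphabetical order:
(G, N): G during N ✓
Count: 1.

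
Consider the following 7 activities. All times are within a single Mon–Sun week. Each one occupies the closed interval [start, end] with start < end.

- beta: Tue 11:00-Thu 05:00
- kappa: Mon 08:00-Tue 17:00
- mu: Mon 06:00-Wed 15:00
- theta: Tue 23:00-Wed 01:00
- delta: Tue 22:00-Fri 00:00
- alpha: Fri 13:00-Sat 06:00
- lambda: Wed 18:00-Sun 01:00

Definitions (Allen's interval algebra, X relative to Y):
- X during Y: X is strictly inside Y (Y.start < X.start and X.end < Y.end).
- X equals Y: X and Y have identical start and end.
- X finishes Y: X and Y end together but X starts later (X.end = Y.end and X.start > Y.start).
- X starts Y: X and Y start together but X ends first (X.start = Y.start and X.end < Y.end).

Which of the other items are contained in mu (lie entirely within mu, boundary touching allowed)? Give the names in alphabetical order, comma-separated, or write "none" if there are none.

kappa, theta

Target mu = [Mon 06:00, Wed 15:00].
alpha [Fri 13:00, Sat 06:00] → after → no.
beta [Tue 11:00, Thu 05:00] → overlapped-by → no.
delta [Tue 22:00, Fri 00:00] → overlapped-by → no.
kappa [Mon 08:00, Tue 17:00] → during → yes.
lambda [Wed 18:00, Sun 01:00] → after → no.
theta [Tue 23:00, Wed 01:00] → during → yes.
Result: kappa, theta.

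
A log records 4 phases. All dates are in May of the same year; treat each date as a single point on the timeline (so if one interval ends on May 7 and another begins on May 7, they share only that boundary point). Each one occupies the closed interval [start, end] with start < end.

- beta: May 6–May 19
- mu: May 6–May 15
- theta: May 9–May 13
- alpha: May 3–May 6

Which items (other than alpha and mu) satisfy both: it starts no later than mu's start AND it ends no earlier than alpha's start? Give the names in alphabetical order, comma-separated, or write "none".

beta

Conditions: its start is no later than mu's start (X.start <= May 6) AND its end is no earlier than alpha's start (X.end >= May 3).
beta: start May 6 <= May 6? ✓; end May 19 >= May 3? ✓ → yes.
theta: start May 9 <= May 6? ✗; end May 13 >= May 3? ✓ → no.
Result: beta.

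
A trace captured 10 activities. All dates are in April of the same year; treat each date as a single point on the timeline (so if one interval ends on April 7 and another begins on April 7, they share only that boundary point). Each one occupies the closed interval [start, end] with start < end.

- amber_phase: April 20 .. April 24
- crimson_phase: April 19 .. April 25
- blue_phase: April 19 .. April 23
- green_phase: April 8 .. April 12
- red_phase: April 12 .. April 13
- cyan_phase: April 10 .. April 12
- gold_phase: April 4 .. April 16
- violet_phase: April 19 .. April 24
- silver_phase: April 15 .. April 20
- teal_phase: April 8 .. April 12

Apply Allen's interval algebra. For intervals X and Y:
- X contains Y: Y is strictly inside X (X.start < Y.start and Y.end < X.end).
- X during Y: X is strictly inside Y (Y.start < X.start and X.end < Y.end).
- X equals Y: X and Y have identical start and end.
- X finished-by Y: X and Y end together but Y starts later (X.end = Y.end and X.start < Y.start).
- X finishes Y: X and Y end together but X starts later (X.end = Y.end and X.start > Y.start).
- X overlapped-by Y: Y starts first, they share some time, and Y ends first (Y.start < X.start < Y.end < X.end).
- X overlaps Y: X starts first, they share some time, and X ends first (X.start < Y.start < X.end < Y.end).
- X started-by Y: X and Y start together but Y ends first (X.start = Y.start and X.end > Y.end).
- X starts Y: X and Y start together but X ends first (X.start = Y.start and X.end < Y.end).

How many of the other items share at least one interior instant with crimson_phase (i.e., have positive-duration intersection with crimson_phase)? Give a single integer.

Target crimson_phase = [April 19, April 25].
amber_phase [April 20, April 24] → during → counts.
blue_phase [April 19, April 23] → starts → counts.
cyan_phase [April 10, April 12] → before → no.
gold_phase [April 4, April 16] → before → no.
green_phase [April 8, April 12] → before → no.
red_phase [April 12, April 13] → before → no.
silver_phase [April 15, April 20] → overlaps → counts.
teal_phase [April 8, April 12] → before → no.
violet_phase [April 19, April 24] → starts → counts.
Total: 4.

4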